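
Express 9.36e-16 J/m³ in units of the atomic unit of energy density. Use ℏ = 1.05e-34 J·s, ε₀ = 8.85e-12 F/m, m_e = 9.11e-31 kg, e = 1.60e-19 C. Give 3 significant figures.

atomic unit of energy density: u_au = E_h/a₀³ = m_e⁴e¹⁰/((4πε₀)⁵ℏ⁸) = 3.01e13 J/m³.
9.36e-16 / 3.01e13 = 3.11e-29

3.11e-29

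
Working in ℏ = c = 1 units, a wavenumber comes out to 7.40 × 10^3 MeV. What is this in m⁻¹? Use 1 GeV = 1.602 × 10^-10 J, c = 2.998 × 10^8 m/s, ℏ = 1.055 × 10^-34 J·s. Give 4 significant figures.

Inverse length is [E]/(ℏc).
1 GeV → 1/(ℏc) × (1 GeV in J) = 5.065 × 10^15 m⁻¹.
Convert the energy scale: 7.40 × 10^3 MeV = 7.40 GeV.
Result: 7.40 × 5.065 × 10^15 = 3.748 × 10^16 m⁻¹.

3.748 × 10^16 m⁻¹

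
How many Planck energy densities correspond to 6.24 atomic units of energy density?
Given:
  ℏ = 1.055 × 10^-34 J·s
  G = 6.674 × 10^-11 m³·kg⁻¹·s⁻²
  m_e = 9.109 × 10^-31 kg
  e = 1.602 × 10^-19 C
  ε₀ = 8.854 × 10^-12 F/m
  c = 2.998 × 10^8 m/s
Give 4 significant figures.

3.946 × 10^-100

atomic unit of energy density: u_au = E_h/a₀³ = m_e⁴e¹⁰/((4πε₀)⁵ℏ⁸) = 2.929 × 10^13 J/m³
Planck energy density: u_P = c⁷/(ℏG²) = 4.632 × 10^113 J/m³
6.24 × 2.929 × 10^13 / 4.632 × 10^113 = 3.946 × 10^-100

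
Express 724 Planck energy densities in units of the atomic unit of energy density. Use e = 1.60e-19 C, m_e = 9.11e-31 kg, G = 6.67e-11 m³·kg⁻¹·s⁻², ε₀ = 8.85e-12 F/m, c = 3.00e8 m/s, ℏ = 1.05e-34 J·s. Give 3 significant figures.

1.13e103

Planck energy density: u_P = c⁷/(ℏG²) = 4.68e113 J/m³
atomic unit of energy density: u_au = E_h/a₀³ = m_e⁴e¹⁰/((4πε₀)⁵ℏ⁸) = 3.01e13 J/m³
724 × 4.68e113 / 3.01e13 = 1.13e103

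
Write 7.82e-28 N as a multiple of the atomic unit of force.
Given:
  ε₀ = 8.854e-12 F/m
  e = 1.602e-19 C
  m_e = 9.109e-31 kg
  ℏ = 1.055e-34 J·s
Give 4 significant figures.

atomic unit of force: F_au = E_h/a₀ = m_e²e⁶/((4πε₀)³ℏ⁴) = 8.220e-8 N.
7.82e-28 / 8.220e-8 = 9.514e-21

9.514e-21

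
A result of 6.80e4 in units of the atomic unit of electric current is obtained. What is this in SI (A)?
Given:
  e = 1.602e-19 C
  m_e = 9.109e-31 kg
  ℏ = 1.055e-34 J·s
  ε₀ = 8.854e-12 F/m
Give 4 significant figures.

449.6 A

One atomic unit of electric current: I_au = e E_h/ℏ = m_e e⁵/((4πε₀)²ℏ³) = 6.612e-3 A.
6.80e4 × 6.612e-3 A = 449.6 A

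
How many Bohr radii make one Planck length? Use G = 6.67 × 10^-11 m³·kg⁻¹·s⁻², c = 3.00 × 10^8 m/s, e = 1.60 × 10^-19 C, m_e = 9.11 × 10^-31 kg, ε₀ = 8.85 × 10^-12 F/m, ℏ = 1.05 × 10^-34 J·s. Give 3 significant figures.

Planck length: ℓ_P = √(ℏG/c³) = 1.61 × 10^-35 m
Bohr radius: a₀ = 4πε₀ℏ²/(m_e e²) = 5.26 × 10^-11 m
ratio = 1.61 × 10^-35 / 5.26 × 10^-11 = 3.06 × 10^-25

3.06 × 10^-25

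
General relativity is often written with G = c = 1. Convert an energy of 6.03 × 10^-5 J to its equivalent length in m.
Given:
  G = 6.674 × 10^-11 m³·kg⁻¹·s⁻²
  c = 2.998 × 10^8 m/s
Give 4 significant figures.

Energy → length via G/c⁴.
6.03 × 10^-5 J × (G/c⁴) = 4.982 × 10^-49 m

4.982 × 10^-49 m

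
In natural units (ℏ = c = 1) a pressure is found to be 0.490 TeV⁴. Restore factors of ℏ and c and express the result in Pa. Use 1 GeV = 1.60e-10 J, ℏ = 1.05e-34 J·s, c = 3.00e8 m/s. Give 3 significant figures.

Pressure is [E]/[L]³ = [E]⁴/(ℏc)³.
1 GeV⁴ → 1/(ℏc)³ × (1 GeV in J)⁴ = 2.10e37 Pa.
Convert the energy scale: 0.490 TeV⁴ = 4.90e11 GeV⁴.
Result: 4.90e11 × 2.10e37 = 1.03e49 Pa.

1.03e49 Pa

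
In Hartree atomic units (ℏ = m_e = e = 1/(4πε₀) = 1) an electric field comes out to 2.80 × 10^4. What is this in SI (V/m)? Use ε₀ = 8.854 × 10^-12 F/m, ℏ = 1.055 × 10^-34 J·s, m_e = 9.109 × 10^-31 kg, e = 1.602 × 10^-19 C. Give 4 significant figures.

1.437 × 10^16 V/m

One atomic unit of electric field: E_au = E_h/(e a₀) = m_e²e⁵/((4πε₀)³ℏ⁴) = 5.131 × 10^11 V/m.
2.80 × 10^4 × 5.131 × 10^11 V/m = 1.437 × 10^16 V/m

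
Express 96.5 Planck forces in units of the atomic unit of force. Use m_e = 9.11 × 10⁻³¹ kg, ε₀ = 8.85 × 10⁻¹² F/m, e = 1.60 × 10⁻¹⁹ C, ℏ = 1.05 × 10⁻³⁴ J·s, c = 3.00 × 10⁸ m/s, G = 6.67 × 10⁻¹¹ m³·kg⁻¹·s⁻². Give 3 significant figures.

1.41 × 10⁵³

Planck force: F_P = c⁴/G = 1.21 × 10⁴⁴ N
atomic unit of force: F_au = E_h/a₀ = m_e²e⁶/((4πε₀)³ℏ⁴) = 8.33 × 10⁻⁸ N
96.5 × 1.21 × 10⁴⁴ / 8.33 × 10⁻⁸ = 1.41 × 10⁵³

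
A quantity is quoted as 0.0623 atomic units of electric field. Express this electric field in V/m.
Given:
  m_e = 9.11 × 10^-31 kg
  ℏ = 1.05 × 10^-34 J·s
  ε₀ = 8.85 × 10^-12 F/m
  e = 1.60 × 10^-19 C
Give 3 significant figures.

3.24 × 10^10 V/m

One atomic unit of electric field: E_au = E_h/(e a₀) = m_e²e⁵/((4πε₀)³ℏ⁴) = 5.20 × 10^11 V/m.
0.0623 × 5.20 × 10^11 V/m = 3.24 × 10^10 V/m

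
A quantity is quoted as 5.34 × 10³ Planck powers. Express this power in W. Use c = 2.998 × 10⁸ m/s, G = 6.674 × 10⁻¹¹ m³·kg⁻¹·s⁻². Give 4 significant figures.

One Planck power: P_P = c⁵/G = 3.629 × 10⁵² W.
5.34 × 10³ × 3.629 × 10⁵² W = 1.938 × 10⁵⁶ W

1.938 × 10⁵⁶ W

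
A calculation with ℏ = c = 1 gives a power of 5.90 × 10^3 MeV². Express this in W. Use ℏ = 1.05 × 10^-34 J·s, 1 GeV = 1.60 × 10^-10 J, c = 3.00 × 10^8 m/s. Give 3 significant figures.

1.44 × 10^12 W

Power is [E]/[T] = [E]²/ℏ.
1 GeV² → 1/ℏ × (1 GeV in J)² = 2.44 × 10^14 W.
Convert the energy scale: 5.90 × 10^3 MeV² = 5.90 × 10^-3 GeV².
Result: 5.90 × 10^-3 × 2.44 × 10^14 = 1.44 × 10^12 W.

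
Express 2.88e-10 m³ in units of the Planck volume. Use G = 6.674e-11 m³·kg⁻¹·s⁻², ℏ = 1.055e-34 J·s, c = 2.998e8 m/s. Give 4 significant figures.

Planck volume: V_P = (ℏG/c³)^(3/2) = 4.224e-105 m³.
2.88e-10 / 4.224e-105 = 6.818e94

6.818e94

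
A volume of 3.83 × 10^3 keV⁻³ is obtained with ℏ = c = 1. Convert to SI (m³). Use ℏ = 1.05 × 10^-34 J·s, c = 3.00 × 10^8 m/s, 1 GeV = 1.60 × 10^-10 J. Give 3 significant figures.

2.92 × 10^-26 m³

Volume is [L]³ = [E]⁻³·(ℏc)³.
1 GeV⁻³ → (ℏc)³ × (1 GeV in J)⁻³ = 7.63 × 10^-48 m³.
Convert the energy scale: 3.83 × 10^3 keV⁻³ = 3.83 × 10^21 GeV⁻³.
Result: 3.83 × 10^21 × 7.63 × 10^-48 = 2.92 × 10^-26 m³.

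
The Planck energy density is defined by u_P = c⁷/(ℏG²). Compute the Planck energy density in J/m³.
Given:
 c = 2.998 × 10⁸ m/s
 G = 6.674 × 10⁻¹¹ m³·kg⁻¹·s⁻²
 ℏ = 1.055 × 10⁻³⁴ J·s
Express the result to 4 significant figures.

u_P = c⁷/(ℏG²)
  = 2.177 × 10⁵⁹ / 4.699 × 10⁻⁵⁵
  = 4.632 × 10¹¹³ J/m³

4.632 × 10¹¹³ J/m³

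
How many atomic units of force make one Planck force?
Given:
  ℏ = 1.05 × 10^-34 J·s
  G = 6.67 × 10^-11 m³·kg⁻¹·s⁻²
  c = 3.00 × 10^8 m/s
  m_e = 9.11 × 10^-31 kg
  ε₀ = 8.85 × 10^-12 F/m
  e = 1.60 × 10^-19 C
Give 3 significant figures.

1.46 × 10^51

Planck force: F_P = c⁴/G = 1.21 × 10^44 N
atomic unit of force: F_au = E_h/a₀ = m_e²e⁶/((4πε₀)³ℏ⁴) = 8.33 × 10^-8 N
ratio = 1.21 × 10^44 / 8.33 × 10^-8 = 1.46 × 10^51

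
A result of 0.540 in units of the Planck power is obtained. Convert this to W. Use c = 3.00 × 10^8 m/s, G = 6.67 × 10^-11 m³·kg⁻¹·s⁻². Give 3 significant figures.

One Planck power: P_P = c⁵/G = 3.64 × 10^52 W.
0.540 × 3.64 × 10^52 W = 1.97 × 10^52 W

1.97 × 10^52 W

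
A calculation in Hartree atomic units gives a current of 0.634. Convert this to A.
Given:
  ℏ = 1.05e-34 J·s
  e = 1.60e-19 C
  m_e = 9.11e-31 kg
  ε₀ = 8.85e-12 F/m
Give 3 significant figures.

4.23e-3 A

One atomic unit of electric current: I_au = e E_h/ℏ = m_e e⁵/((4πε₀)²ℏ³) = 6.67e-3 A.
0.634 × 6.67e-3 A = 4.23e-3 A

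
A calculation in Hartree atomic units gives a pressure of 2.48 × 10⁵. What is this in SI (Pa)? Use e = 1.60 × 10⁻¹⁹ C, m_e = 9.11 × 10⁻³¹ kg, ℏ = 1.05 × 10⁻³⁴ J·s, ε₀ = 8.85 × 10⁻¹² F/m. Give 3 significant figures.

7.47 × 10¹⁸ Pa

One atomic unit of pressure: P_au = E_h/a₀³ = m_e⁴e¹⁰/((4πε₀)⁵ℏ⁸) = 3.01 × 10¹³ Pa.
2.48 × 10⁵ × 3.01 × 10¹³ Pa = 7.47 × 10¹⁸ Pa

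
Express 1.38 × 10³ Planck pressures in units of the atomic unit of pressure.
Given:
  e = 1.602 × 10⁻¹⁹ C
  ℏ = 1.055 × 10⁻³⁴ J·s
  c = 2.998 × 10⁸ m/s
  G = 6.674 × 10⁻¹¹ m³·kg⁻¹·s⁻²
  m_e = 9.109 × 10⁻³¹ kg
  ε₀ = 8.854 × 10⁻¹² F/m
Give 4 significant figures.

Planck pressure: p_P = c⁷/(ℏG²) = 4.632 × 10¹¹³ Pa
atomic unit of pressure: P_au = E_h/a₀³ = m_e⁴e¹⁰/((4πε₀)⁵ℏ⁸) = 2.929 × 10¹³ Pa
1.38 × 10³ × 4.632 × 10¹¹³ / 2.929 × 10¹³ = 2.182 × 10¹⁰³

2.182 × 10¹⁰³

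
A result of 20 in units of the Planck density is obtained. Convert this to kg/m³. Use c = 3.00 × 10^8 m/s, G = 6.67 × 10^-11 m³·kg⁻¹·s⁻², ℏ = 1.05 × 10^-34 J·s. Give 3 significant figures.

1.04 × 10^98 kg/m³

One Planck density: ρ_P = c⁵/(ℏG²) = 5.20 × 10^96 kg/m³.
20 × 5.20 × 10^96 kg/m³ = 1.04 × 10^98 kg/m³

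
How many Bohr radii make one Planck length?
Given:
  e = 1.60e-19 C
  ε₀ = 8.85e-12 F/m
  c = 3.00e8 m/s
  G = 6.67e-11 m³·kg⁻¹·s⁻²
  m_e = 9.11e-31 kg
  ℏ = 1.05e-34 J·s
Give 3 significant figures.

Planck length: ℓ_P = √(ℏG/c³) = 1.61e-35 m
Bohr radius: a₀ = 4πε₀ℏ²/(m_e e²) = 5.26e-11 m
ratio = 1.61e-35 / 5.26e-11 = 3.06e-25

3.06e-25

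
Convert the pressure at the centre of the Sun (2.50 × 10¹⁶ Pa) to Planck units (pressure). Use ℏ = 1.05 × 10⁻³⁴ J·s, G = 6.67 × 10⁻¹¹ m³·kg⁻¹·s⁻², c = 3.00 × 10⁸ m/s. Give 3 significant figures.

Planck pressure: p_P = c⁷/(ℏG²) = 4.68 × 10¹¹³ Pa.
2.50 × 10¹⁶ / 4.68 × 10¹¹³ = 5.34 × 10⁻⁹⁸

5.34 × 10⁻⁹⁸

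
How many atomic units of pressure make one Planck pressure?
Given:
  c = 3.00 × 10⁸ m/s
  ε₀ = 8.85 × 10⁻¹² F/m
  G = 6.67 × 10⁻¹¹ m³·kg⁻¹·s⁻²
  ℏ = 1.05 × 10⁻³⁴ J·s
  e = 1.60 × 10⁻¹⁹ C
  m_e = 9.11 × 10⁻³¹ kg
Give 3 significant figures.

1.55 × 10¹⁰⁰

Planck pressure: p_P = c⁷/(ℏG²) = 4.68 × 10¹¹³ Pa
atomic unit of pressure: P_au = E_h/a₀³ = m_e⁴e¹⁰/((4πε₀)⁵ℏ⁸) = 3.01 × 10¹³ Pa
ratio = 4.68 × 10¹¹³ / 3.01 × 10¹³ = 1.55 × 10¹⁰⁰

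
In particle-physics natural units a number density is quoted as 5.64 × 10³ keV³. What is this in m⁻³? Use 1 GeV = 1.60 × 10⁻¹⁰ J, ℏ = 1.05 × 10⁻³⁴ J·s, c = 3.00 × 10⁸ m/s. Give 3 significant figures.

Number density is [L]⁻³ = [E]³/(ℏc)³.
1 GeV³ → 1/(ℏc)³ × (1 GeV in J)³ = 1.31 × 10⁴⁷ m⁻³.
Convert the energy scale: 5.64 × 10³ keV³ = 5.64 × 10⁻¹⁵ GeV³.
Result: 5.64 × 10⁻¹⁵ × 1.31 × 10⁴⁷ = 7.39 × 10³² m⁻³.

7.39 × 10³² m⁻³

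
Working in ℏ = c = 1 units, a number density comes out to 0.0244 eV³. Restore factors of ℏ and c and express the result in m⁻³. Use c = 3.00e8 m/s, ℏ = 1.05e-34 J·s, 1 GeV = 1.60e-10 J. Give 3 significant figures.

3.20e18 m⁻³

Number density is [L]⁻³ = [E]³/(ℏc)³.
1 GeV³ → 1/(ℏc)³ × (1 GeV in J)³ = 1.31e47 m⁻³.
Convert the energy scale: 0.0244 eV³ = 2.44e-29 GeV³.
Result: 2.44e-29 × 1.31e47 = 3.20e18 m⁻³.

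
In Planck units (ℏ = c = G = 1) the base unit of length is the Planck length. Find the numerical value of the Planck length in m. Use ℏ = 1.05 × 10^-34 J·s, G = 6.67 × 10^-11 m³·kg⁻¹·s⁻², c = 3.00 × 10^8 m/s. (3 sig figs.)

1.61 × 10^-35 m

ℓ_P = √(ℏG/c³)
  = √(2.59 × 10^-70)
  = 1.61 × 10^-35 m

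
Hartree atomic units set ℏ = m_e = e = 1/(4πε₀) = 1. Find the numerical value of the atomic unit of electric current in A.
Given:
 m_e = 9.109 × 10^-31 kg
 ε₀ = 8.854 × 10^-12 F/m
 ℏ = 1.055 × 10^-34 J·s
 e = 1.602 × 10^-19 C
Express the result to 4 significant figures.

The unique combination of the constants set to 1 with dimensions of current is I_au = e E_h/ℏ = m_e e⁵/((4πε₀)²ℏ³).
E_h = 4.354 × 10^-18 J
e·E_h/ℏ = 6.612 × 10^-3 A

6.612 × 10^-3 A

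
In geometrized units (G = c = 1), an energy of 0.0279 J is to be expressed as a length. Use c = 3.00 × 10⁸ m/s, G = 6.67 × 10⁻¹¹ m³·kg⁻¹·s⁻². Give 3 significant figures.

Energy → length via G/c⁴.
0.0279 J × (G/c⁴) = 2.30 × 10⁻⁴⁶ m

2.30 × 10⁻⁴⁶ m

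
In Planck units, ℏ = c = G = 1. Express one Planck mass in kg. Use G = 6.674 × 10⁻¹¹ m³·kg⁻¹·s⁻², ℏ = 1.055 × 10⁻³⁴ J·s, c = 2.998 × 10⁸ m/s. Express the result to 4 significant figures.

Dimensional analysis gives m_P = √(ℏc/G).
  = √(4.739 × 10⁻¹⁶)
  = 2.177 × 10⁻⁸ kg

2.177 × 10⁻⁸ kg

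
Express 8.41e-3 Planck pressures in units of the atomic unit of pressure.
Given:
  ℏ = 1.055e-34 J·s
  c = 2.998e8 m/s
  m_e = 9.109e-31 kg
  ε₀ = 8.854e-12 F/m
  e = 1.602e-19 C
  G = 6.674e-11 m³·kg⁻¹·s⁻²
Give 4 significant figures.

1.330e98

Planck pressure: p_P = c⁷/(ℏG²) = 4.632e113 Pa
atomic unit of pressure: P_au = E_h/a₀³ = m_e⁴e¹⁰/((4πε₀)⁵ℏ⁸) = 2.929e13 Pa
8.41e-3 × 4.632e113 / 2.929e13 = 1.330e98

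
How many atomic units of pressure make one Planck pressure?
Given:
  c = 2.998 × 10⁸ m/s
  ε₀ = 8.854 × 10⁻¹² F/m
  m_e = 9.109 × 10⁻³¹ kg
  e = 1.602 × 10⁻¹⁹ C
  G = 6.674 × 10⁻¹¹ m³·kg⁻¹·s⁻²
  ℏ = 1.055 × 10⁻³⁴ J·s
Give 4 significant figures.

1.581 × 10¹⁰⁰

Planck pressure: p_P = c⁷/(ℏG²) = 4.632 × 10¹¹³ Pa
atomic unit of pressure: P_au = E_h/a₀³ = m_e⁴e¹⁰/((4πε₀)⁵ℏ⁸) = 2.929 × 10¹³ Pa
ratio = 4.632 × 10¹¹³ / 2.929 × 10¹³ = 1.581 × 10¹⁰⁰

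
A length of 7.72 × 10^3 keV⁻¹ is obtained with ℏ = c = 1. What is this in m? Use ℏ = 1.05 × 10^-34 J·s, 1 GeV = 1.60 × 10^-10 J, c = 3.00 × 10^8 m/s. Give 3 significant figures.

1.52 × 10^-6 m

A length is [E]⁻¹ in ℏ=c=1; restore one factor of ℏc.
1 GeV⁻¹ → ℏc × (1 GeV in J)⁻¹ = 1.97 × 10^-16 m.
Convert the energy scale: 7.72 × 10^3 keV⁻¹ = 7.72 × 10^9 GeV⁻¹.
Result: 7.72 × 10^9 × 1.97 × 10^-16 = 1.52 × 10^-6 m.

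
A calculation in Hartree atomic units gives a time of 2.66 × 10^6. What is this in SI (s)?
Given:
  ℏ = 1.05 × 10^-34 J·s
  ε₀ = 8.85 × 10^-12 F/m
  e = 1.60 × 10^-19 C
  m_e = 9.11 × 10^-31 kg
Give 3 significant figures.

One atomic unit of time: τ_au = (4πε₀)²ℏ³/(m_e e⁴) = 2.40 × 10^-17 s.
2.66 × 10^6 × 2.40 × 10^-17 s = 6.38 × 10^-11 s

6.38 × 10^-11 s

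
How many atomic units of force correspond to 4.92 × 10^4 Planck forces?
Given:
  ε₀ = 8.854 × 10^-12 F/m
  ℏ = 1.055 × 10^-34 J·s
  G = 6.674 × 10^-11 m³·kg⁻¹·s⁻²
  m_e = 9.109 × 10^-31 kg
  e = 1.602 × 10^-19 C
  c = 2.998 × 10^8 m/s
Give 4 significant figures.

Planck force: F_P = c⁴/G = 1.210 × 10^44 N
atomic unit of force: F_au = E_h/a₀ = m_e²e⁶/((4πε₀)³ℏ⁴) = 8.220 × 10^-8 N
4.92 × 10^4 × 1.210 × 10^44 / 8.220 × 10^-8 = 7.245 × 10^55

7.245 × 10^55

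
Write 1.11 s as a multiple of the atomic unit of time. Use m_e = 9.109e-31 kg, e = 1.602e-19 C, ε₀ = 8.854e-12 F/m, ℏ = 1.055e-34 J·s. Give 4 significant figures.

atomic unit of time: τ_au = (4πε₀)²ℏ³/(m_e e⁴) = 2.423e-17 s.
1.11 / 2.423e-17 = 4.581e16

4.581e16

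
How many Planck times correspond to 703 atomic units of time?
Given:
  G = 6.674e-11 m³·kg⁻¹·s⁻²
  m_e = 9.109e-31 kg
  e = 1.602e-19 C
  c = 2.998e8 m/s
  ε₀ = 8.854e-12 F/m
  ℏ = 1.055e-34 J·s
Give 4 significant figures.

3.159e29

atomic unit of time: τ_au = (4πε₀)²ℏ³/(m_e e⁴) = 2.423e-17 s
Planck time: t_P = √(ℏG/c⁵) = 5.392e-44 s
703 × 2.423e-17 / 5.392e-44 = 3.159e29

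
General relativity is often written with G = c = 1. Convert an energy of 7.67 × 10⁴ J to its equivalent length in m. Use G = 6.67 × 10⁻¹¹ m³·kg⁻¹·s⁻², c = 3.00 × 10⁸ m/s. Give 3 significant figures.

6.32 × 10⁻⁴⁰ m

Energy → length via G/c⁴.
7.67 × 10⁴ J × (G/c⁴) = 6.32 × 10⁻⁴⁰ m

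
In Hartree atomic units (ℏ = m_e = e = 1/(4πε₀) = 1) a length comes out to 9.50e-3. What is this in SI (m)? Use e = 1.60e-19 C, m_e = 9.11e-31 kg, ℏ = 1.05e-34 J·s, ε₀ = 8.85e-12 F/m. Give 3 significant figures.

One Bohr radius: a₀ = 4πε₀ℏ²/(m_e e²) = 5.26e-11 m.
9.50e-3 × 5.26e-11 m = 4.99e-13 m

4.99e-13 m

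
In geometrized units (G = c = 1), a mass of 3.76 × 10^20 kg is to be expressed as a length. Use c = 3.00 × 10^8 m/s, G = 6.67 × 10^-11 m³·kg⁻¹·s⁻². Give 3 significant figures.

In G = c = 1 units mass has dimensions of length; the conversion factor is G/c².
3.76 × 10^20 kg × (G/c²) = 2.79 × 10^-7 m

2.79 × 10^-7 m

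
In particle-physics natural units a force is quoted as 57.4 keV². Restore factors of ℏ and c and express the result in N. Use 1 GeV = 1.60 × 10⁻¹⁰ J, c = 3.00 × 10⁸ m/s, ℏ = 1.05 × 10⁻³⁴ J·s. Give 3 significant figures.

Force is [E]/[L] = [E]²/(ℏc); restore (ℏc)⁻¹.
1 GeV² → 1/(ℏc) × (1 GeV in J)² = 8.13 × 10⁵ N.
Convert the energy scale: 57.4 keV² = 5.74 × 10⁻¹¹ GeV².
Result: 5.74 × 10⁻¹¹ × 8.13 × 10⁵ = 4.66 × 10⁻⁵ N.

4.66 × 10⁻⁵ N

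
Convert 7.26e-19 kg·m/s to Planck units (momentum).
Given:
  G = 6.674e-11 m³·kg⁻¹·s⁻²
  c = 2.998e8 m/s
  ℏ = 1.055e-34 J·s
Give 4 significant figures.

1.112e-19

Planck momentum: p_P = √(ℏc³/G) = 6.527 kg·m/s.
7.26e-19 / 6.527 = 1.112e-19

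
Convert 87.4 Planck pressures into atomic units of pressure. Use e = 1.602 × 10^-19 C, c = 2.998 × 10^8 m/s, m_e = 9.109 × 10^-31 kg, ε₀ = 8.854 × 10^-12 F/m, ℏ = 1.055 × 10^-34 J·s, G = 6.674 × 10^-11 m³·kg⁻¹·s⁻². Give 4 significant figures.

Planck pressure: p_P = c⁷/(ℏG²) = 4.632 × 10^113 Pa
atomic unit of pressure: P_au = E_h/a₀³ = m_e⁴e¹⁰/((4πε₀)⁵ℏ⁸) = 2.929 × 10^13 Pa
87.4 × 4.632 × 10^113 / 2.929 × 10^13 = 1.382 × 10^102

1.382 × 10^102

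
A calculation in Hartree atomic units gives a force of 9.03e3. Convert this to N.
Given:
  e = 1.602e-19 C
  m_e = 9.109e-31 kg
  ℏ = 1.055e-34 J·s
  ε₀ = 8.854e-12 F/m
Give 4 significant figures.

One atomic unit of force: F_au = E_h/a₀ = m_e²e⁶/((4πε₀)³ℏ⁴) = 8.220e-8 N.
9.03e3 × 8.220e-8 N = 7.422e-4 N

7.422e-4 N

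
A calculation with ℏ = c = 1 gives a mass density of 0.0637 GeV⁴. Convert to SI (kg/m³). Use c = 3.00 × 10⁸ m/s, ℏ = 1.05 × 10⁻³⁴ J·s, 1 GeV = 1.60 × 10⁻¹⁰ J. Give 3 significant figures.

1.48 × 10¹⁹ kg/m³

Mass density is [E]/(c²[L]³) = [E]⁴/(ℏ³c⁵).
1 GeV⁴ → 1/(ℏ³c⁵) × (1 GeV in J)⁴ = 2.33 × 10²⁰ kg/m³.
Result: 0.0637 × 2.33 × 10²⁰ = 1.48 × 10¹⁹ kg/m³.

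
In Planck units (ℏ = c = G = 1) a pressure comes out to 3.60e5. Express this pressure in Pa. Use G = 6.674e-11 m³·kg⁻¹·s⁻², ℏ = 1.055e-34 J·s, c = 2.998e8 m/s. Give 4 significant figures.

1.668e119 Pa

One Planck pressure: p_P = c⁷/(ℏG²) = 4.632e113 Pa.
3.60e5 × 4.632e113 Pa = 1.668e119 Pa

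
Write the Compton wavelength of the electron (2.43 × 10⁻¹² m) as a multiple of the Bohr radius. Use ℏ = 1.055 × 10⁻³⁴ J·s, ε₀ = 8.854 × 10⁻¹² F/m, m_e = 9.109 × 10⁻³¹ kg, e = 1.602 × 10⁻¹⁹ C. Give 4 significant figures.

0.04587

Bohr radius: a₀ = 4πε₀ℏ²/(m_e e²) = 5.297 × 10⁻¹¹ m.
2.43 × 10⁻¹² / 5.297 × 10⁻¹¹ = 0.04587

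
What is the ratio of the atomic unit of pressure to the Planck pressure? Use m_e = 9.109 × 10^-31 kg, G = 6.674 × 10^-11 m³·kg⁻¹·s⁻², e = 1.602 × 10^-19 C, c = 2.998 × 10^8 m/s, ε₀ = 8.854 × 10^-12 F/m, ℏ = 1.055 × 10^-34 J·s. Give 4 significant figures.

atomic unit of pressure: P_au = E_h/a₀³ = m_e⁴e¹⁰/((4πε₀)⁵ℏ⁸) = 2.929 × 10^13 Pa
Planck pressure: p_P = c⁷/(ℏG²) = 4.632 × 10^113 Pa
ratio = 2.929 × 10^13 / 4.632 × 10^113 = 6.323 × 10^-101

6.323 × 10^-101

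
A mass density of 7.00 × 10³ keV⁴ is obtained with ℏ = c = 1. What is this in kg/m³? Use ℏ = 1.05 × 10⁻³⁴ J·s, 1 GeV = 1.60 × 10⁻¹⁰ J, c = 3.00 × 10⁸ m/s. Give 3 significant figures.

1.63 kg/m³

Mass density is [E]/(c²[L]³) = [E]⁴/(ℏ³c⁵).
1 GeV⁴ → 1/(ℏ³c⁵) × (1 GeV in J)⁴ = 2.33 × 10²⁰ kg/m³.
Convert the energy scale: 7.00 × 10³ keV⁴ = 7.00 × 10⁻²¹ GeV⁴.
Result: 7.00 × 10⁻²¹ × 2.33 × 10²⁰ = 1.63 kg/m³.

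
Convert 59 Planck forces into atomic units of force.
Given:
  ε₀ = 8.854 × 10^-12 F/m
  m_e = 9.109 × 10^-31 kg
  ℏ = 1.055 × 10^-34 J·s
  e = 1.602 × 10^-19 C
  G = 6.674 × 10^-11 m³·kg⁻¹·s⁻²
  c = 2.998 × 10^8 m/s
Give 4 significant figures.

8.688 × 10^52

Planck force: F_P = c⁴/G = 1.210 × 10^44 N
atomic unit of force: F_au = E_h/a₀ = m_e²e⁶/((4πε₀)³ℏ⁴) = 8.220 × 10^-8 N
59 × 1.210 × 10^44 / 8.220 × 10^-8 = 8.688 × 10^52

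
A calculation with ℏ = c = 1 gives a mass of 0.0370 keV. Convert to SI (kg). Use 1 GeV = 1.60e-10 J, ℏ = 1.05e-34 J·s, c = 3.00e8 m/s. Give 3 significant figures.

Mass is [E]/c²; divide by c².
1 GeV → 1/c² × (1 GeV in J) = 1.78e-27 kg.
Convert the energy scale: 0.0370 keV = 3.70e-8 GeV.
Result: 3.70e-8 × 1.78e-27 = 6.58e-35 kg.

6.58e-35 kg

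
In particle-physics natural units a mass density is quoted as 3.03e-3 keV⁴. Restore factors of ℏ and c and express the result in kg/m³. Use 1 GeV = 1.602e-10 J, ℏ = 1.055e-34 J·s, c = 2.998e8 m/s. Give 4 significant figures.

Mass density is [E]/(c²[L]³) = [E]⁴/(ℏ³c⁵).
1 GeV⁴ → 1/(ℏ³c⁵) × (1 GeV in J)⁴ = 2.316e20 kg/m³.
Convert the energy scale: 3.03e-3 keV⁴ = 3.03e-27 GeV⁴.
Result: 3.03e-27 × 2.316e20 = 7.017e-7 kg/m³.

7.017e-7 kg/m³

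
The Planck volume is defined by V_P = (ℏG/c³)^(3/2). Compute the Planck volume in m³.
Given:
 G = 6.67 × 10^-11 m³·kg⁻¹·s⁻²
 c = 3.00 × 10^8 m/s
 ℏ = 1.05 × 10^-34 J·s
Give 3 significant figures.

V_P = (ℏG/c³)^(3/2)
  = √(1.75 × 10^-209)
  = 4.18 × 10^-105 m³

4.18 × 10^-105 m³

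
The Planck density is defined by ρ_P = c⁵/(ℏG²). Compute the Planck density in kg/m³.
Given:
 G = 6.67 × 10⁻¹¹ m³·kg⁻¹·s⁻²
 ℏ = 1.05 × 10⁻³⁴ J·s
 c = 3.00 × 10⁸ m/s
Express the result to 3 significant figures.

ρ_P = c⁵/(ℏG²)
  = 2.43 × 10⁴² / 4.67 × 10⁻⁵⁵
  = 5.20 × 10⁹⁶ kg/m³

5.20 × 10⁹⁶ kg/m³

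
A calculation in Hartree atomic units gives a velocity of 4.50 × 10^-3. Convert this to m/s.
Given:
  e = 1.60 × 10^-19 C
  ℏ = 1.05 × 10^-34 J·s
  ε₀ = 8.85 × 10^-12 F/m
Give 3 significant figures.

9.87 × 10^3 m/s

One atomic unit of velocity: v_au = e²/(4πε₀ℏ) = 2.19 × 10^6 m/s.
4.50 × 10^-3 × 2.19 × 10^6 m/s = 9.87 × 10^3 m/s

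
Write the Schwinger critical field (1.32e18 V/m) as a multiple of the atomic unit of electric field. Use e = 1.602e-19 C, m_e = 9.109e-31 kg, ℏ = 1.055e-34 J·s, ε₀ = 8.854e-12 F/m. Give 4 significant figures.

atomic unit of electric field: E_au = E_h/(e a₀) = m_e²e⁵/((4πε₀)³ℏ⁴) = 5.131e11 V/m.
1.32e18 / 5.131e11 = 2.573e6

2.573e6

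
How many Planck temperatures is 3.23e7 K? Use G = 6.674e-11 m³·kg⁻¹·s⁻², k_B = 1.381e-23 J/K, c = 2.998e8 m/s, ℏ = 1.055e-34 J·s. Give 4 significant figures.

2.280e-25

Planck temperature: T_P = √(ℏc⁵/G) / k_B = 1.417e32 K.
3.23e7 / 1.417e32 = 2.280e-25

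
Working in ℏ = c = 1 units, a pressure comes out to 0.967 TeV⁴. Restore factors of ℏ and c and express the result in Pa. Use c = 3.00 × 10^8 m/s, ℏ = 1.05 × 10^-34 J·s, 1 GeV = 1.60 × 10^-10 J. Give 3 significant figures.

Pressure is [E]/[L]³ = [E]⁴/(ℏc)³.
1 GeV⁴ → 1/(ℏc)³ × (1 GeV in J)⁴ = 2.10 × 10^37 Pa.
Convert the energy scale: 0.967 TeV⁴ = 9.67 × 10^11 GeV⁴.
Result: 9.67 × 10^11 × 2.10 × 10^37 = 2.03 × 10^49 Pa.

2.03 × 10^49 Pa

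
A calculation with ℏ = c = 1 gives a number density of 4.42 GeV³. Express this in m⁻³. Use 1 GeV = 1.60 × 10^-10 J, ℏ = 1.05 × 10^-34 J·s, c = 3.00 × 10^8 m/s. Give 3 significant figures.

Number density is [L]⁻³ = [E]³/(ℏc)³.
1 GeV³ → 1/(ℏc)³ × (1 GeV in J)³ = 1.31 × 10^47 m⁻³.
Result: 4.42 × 1.31 × 10^47 = 5.79 × 10^47 m⁻³.

5.79 × 10^47 m⁻³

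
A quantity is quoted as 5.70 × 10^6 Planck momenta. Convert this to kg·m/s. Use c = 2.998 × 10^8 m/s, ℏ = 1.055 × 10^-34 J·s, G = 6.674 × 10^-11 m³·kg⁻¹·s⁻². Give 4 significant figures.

3.720 × 10^7 kg·m/s

One Planck momentum: p_P = √(ℏc³/G) = 6.527 kg·m/s.
5.70 × 10^6 × 6.527 kg·m/s = 3.720 × 10^7 kg·m/s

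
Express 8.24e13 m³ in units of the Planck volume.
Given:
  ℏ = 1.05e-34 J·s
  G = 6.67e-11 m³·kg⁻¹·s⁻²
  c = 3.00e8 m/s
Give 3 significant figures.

Planck volume: V_P = (ℏG/c³)^(3/2) = 4.18e-105 m³.
8.24e13 / 4.18e-105 = 1.97e118

1.97e118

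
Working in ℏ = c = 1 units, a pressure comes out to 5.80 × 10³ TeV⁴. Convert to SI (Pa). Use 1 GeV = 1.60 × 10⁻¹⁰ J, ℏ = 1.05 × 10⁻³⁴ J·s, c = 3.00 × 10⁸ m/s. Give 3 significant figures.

Pressure is [E]/[L]³ = [E]⁴/(ℏc)³.
1 GeV⁴ → 1/(ℏc)³ × (1 GeV in J)⁴ = 2.10 × 10³⁷ Pa.
Convert the energy scale: 5.80 × 10³ TeV⁴ = 5.80 × 10¹⁵ GeV⁴.
Result: 5.80 × 10¹⁵ × 2.10 × 10³⁷ = 1.22 × 10⁵³ Pa.

1.22 × 10⁵³ Pa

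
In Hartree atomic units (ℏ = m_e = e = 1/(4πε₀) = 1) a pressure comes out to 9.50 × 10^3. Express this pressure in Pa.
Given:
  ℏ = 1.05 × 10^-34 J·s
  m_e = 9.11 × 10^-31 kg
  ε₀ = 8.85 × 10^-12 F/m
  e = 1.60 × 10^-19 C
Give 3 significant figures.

One atomic unit of pressure: P_au = E_h/a₀³ = m_e⁴e¹⁰/((4πε₀)⁵ℏ⁸) = 3.01 × 10^13 Pa.
9.50 × 10^3 × 3.01 × 10^13 Pa = 2.86 × 10^17 Pa

2.86 × 10^17 Pa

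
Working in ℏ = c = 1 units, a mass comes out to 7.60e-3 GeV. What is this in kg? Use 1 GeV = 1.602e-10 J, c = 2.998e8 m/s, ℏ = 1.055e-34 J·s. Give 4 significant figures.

Mass is [E]/c²; divide by c².
1 GeV → 1/c² × (1 GeV in J) = 1.782e-27 kg.
Result: 7.60e-3 × 1.782e-27 = 1.355e-29 kg.

1.355e-29 kg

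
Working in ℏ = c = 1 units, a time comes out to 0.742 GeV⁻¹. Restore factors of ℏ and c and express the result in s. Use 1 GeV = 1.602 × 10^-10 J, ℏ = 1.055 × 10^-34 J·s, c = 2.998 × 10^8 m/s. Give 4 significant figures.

A time is [E]⁻¹ in ℏ=c=1; restore one factor of ℏ.
1 GeV⁻¹ → ℏ × (1 GeV in J)⁻¹ = 6.586 × 10^-25 s.
Result: 0.742 × 6.586 × 10^-25 = 4.886 × 10^-25 s.

4.886 × 10^-25 s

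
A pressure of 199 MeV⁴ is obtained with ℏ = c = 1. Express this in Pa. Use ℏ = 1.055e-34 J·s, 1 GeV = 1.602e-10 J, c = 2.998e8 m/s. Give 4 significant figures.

Pressure is [E]/[L]³ = [E]⁴/(ℏc)³.
1 GeV⁴ → 1/(ℏc)³ × (1 GeV in J)⁴ = 2.082e37 Pa.
Convert the energy scale: 199 MeV⁴ = 1.99e-10 GeV⁴.
Result: 1.99e-10 × 2.082e37 = 4.142e27 Pa.

4.142e27 Pa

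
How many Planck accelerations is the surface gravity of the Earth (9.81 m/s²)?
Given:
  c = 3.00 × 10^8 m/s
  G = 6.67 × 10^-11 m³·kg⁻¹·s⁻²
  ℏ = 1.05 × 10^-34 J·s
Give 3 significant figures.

Planck acceleration: a_P = √(c⁷/(ℏG)) = 5.59 × 10^51 m/s².
9.81 / 5.59 × 10^51 = 1.76 × 10^-51

1.76 × 10^-51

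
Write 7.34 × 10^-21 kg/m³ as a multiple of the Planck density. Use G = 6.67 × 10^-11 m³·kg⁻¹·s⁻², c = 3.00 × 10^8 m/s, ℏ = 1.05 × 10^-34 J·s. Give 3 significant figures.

1.41 × 10^-117

Planck density: ρ_P = c⁵/(ℏG²) = 5.20 × 10^96 kg/m³.
7.34 × 10^-21 / 5.20 × 10^96 = 1.41 × 10^-117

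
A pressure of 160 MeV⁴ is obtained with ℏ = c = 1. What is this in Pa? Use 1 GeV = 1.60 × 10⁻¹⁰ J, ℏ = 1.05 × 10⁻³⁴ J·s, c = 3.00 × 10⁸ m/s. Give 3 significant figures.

3.35 × 10²⁷ Pa

Pressure is [E]/[L]³ = [E]⁴/(ℏc)³.
1 GeV⁴ → 1/(ℏc)³ × (1 GeV in J)⁴ = 2.10 × 10³⁷ Pa.
Convert the energy scale: 160 MeV⁴ = 1.60 × 10⁻¹⁰ GeV⁴.
Result: 1.60 × 10⁻¹⁰ × 2.10 × 10³⁷ = 3.35 × 10²⁷ Pa.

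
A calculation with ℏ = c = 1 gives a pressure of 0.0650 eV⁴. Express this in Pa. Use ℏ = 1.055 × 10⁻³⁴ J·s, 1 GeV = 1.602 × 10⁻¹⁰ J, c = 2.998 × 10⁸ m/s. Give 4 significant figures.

1.353 Pa

Pressure is [E]/[L]³ = [E]⁴/(ℏc)³.
1 GeV⁴ → 1/(ℏc)³ × (1 GeV in J)⁴ = 2.082 × 10³⁷ Pa.
Convert the energy scale: 0.0650 eV⁴ = 6.50 × 10⁻³⁸ GeV⁴.
Result: 6.50 × 10⁻³⁸ × 2.082 × 10³⁷ = 1.353 Pa.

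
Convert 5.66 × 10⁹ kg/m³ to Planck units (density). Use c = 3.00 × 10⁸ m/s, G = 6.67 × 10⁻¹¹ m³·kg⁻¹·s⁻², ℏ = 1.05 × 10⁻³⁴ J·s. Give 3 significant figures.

1.09 × 10⁻⁸⁷

Planck density: ρ_P = c⁵/(ℏG²) = 5.20 × 10⁹⁶ kg/m³.
5.66 × 10⁹ / 5.20 × 10⁹⁶ = 1.09 × 10⁻⁸⁷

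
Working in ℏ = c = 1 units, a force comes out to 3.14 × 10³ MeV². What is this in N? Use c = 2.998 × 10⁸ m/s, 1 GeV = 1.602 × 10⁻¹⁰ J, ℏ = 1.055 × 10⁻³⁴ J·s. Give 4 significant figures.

Force is [E]/[L] = [E]²/(ℏc); restore (ℏc)⁻¹.
1 GeV² → 1/(ℏc) × (1 GeV in J)² = 8.114 × 10⁵ N.
Convert the energy scale: 3.14 × 10³ MeV² = 3.14 × 10⁻³ GeV².
Result: 3.14 × 10⁻³ × 8.114 × 10⁵ = 2.548 × 10³ N.

2.548 × 10³ N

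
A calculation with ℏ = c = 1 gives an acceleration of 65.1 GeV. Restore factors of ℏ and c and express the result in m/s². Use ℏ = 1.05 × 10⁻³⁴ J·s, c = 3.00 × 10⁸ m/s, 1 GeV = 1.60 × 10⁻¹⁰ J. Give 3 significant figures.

Acceleration is [L]/[T]² = c·[E]/ℏ.
1 GeV → c/ℏ × (1 GeV in J) = 4.57 × 10³² m/s².
Result: 65.1 × 4.57 × 10³² = 2.98 × 10³⁴ m/s².

2.98 × 10³⁴ m/s²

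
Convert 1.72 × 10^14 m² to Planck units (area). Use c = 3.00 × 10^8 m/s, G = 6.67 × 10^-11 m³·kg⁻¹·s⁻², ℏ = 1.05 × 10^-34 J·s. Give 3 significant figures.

6.63 × 10^83

Planck area: A_P = ℏG/c³ = 2.59 × 10^-70 m².
1.72 × 10^14 / 2.59 × 10^-70 = 6.63 × 10^83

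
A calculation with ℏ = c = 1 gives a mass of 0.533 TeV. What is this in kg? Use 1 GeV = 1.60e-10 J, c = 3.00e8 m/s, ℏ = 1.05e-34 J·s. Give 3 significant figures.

9.48e-25 kg

Mass is [E]/c²; divide by c².
1 GeV → 1/c² × (1 GeV in J) = 1.78e-27 kg.
Convert the energy scale: 0.533 TeV = 533 GeV.
Result: 533 × 1.78e-27 = 9.48e-25 kg.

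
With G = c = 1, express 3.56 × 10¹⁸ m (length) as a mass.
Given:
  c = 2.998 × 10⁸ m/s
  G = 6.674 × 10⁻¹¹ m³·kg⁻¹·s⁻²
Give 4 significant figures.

4.794 × 10⁴⁵ kg

Length → mass via c²/G.
3.56 × 10¹⁸ m × (c²/G) = 4.794 × 10⁴⁵ kg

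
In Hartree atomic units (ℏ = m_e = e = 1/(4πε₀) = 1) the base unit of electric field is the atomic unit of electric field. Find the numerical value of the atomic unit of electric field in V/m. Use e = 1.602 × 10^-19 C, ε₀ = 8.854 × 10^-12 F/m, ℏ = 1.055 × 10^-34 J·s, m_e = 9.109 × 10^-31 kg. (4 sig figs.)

E_au = E_h/(e a₀) = m_e²e⁵/((4πε₀)³ℏ⁴)
E_h = 4.354 × 10^-18 J
a₀ = 5.297 × 10^-11 m
E_h/(e·a₀) = 5.131 × 10^11 V/m

5.131 × 10^11 V/m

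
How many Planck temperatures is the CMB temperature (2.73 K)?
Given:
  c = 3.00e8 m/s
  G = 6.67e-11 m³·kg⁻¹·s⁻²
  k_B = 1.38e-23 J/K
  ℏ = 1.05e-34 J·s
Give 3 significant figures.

Planck temperature: T_P = √(ℏc⁵/G) / k_B = 1.42e32 K.
2.73 / 1.42e32 = 1.93e-32

1.93e-32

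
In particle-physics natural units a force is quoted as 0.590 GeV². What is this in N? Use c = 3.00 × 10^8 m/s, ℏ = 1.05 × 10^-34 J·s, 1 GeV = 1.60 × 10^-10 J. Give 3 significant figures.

4.79 × 10^5 N

Force is [E]/[L] = [E]²/(ℏc); restore (ℏc)⁻¹.
1 GeV² → 1/(ℏc) × (1 GeV in J)² = 8.13 × 10^5 N.
Result: 0.590 × 8.13 × 10^5 = 4.79 × 10^5 N.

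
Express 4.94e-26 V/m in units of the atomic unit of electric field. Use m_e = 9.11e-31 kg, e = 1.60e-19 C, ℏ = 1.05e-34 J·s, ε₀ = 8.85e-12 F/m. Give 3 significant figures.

9.49e-38

atomic unit of electric field: E_au = E_h/(e a₀) = m_e²e⁵/((4πε₀)³ℏ⁴) = 5.20e11 V/m.
4.94e-26 / 5.20e11 = 9.49e-38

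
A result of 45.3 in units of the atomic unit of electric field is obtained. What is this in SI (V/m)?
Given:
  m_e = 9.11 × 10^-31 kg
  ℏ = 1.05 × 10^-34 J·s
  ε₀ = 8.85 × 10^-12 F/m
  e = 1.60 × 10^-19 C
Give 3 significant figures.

One atomic unit of electric field: E_au = E_h/(e a₀) = m_e²e⁵/((4πε₀)³ℏ⁴) = 5.20 × 10^11 V/m.
45.3 × 5.20 × 10^11 V/m = 2.36 × 10^13 V/m

2.36 × 10^13 V/m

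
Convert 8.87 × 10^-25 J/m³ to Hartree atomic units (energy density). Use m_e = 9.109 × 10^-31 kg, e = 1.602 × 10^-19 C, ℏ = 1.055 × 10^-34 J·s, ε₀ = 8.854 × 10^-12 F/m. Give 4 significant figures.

atomic unit of energy density: u_au = E_h/a₀³ = m_e⁴e¹⁰/((4πε₀)⁵ℏ⁸) = 2.929 × 10^13 J/m³.
8.87 × 10^-25 / 2.929 × 10^13 = 3.028 × 10^-38

3.028 × 10^-38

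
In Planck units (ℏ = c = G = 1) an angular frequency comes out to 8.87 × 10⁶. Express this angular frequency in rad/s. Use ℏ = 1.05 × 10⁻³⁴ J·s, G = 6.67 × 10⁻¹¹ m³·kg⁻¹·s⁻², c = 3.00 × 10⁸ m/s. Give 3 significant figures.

1.65 × 10⁵⁰ rad/s

One Planck angular frequency: ω_P = √(c⁵/(ℏG)) = 1.86 × 10⁴³ rad/s.
8.87 × 10⁶ × 1.86 × 10⁴³ rad/s = 1.65 × 10⁵⁰ rad/s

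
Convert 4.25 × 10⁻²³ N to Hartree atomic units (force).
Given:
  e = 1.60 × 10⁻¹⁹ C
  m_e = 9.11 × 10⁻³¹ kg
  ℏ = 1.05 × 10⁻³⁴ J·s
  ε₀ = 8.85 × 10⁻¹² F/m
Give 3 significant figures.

5.10 × 10⁻¹⁶

atomic unit of force: F_au = E_h/a₀ = m_e²e⁶/((4πε₀)³ℏ⁴) = 8.33 × 10⁻⁸ N.
4.25 × 10⁻²³ / 8.33 × 10⁻⁸ = 5.10 × 10⁻¹⁶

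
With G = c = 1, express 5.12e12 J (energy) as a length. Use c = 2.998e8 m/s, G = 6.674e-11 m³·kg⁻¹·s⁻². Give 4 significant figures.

4.230e-32 m

Energy → length via G/c⁴.
5.12e12 J × (G/c⁴) = 4.230e-32 m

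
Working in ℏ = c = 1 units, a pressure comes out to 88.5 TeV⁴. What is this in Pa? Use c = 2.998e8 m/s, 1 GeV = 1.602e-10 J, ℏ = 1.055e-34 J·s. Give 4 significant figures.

Pressure is [E]/[L]³ = [E]⁴/(ℏc)³.
1 GeV⁴ → 1/(ℏc)³ × (1 GeV in J)⁴ = 2.082e37 Pa.
Convert the energy scale: 88.5 TeV⁴ = 8.85e13 GeV⁴.
Result: 8.85e13 × 2.082e37 = 1.842e51 Pa.

1.842e51 Pa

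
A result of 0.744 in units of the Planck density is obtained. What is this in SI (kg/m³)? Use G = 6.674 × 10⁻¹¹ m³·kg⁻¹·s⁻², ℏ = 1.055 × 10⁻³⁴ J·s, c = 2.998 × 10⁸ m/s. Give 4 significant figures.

3.834 × 10⁹⁶ kg/m³

One Planck density: ρ_P = c⁵/(ℏG²) = 5.154 × 10⁹⁶ kg/m³.
0.744 × 5.154 × 10⁹⁶ kg/m³ = 3.834 × 10⁹⁶ kg/m³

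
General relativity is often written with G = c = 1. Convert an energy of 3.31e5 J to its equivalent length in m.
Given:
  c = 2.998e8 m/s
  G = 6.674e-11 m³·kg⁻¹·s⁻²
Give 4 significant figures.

Energy → length via G/c⁴.
3.31e5 J × (G/c⁴) = 2.735e-39 m

2.735e-39 m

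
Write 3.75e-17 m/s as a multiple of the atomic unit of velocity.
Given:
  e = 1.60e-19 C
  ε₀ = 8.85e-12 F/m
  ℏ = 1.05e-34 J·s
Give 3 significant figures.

atomic unit of velocity: v_au = e²/(4πε₀ℏ) = 2.19e6 m/s.
3.75e-17 / 2.19e6 = 1.71e-23

1.71e-23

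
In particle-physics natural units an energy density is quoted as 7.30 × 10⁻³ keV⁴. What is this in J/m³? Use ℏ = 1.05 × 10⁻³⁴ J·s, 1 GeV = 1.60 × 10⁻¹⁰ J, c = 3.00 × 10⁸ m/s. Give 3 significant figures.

1.53 × 10¹¹ J/m³

[E]/[L]³ = [E]⁴/(ℏc)³; restore (ℏc)⁻³.
1 GeV⁴ → 1/(ℏc)³ × (1 GeV in J)⁴ = 2.10 × 10³⁷ J/m³.
Convert the energy scale: 7.30 × 10⁻³ keV⁴ = 7.30 × 10⁻²⁷ GeV⁴.
Result: 7.30 × 10⁻²⁷ × 2.10 × 10³⁷ = 1.53 × 10¹¹ J/m³.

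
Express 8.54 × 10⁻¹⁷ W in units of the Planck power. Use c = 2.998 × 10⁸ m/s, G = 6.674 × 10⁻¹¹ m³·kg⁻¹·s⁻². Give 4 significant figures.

2.353 × 10⁻⁶⁹

Planck power: P_P = c⁵/G = 3.629 × 10⁵² W.
8.54 × 10⁻¹⁷ / 3.629 × 10⁵² = 2.353 × 10⁻⁶⁹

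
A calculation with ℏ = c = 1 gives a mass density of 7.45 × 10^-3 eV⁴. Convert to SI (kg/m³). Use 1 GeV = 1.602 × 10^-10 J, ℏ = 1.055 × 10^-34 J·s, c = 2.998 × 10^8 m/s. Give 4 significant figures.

1.725 × 10^-18 kg/m³

Mass density is [E]/(c²[L]³) = [E]⁴/(ℏ³c⁵).
1 GeV⁴ → 1/(ℏ³c⁵) × (1 GeV in J)⁴ = 2.316 × 10^20 kg/m³.
Convert the energy scale: 7.45 × 10^-3 eV⁴ = 7.45 × 10^-39 GeV⁴.
Result: 7.45 × 10^-39 × 2.316 × 10^20 = 1.725 × 10^-18 kg/m³.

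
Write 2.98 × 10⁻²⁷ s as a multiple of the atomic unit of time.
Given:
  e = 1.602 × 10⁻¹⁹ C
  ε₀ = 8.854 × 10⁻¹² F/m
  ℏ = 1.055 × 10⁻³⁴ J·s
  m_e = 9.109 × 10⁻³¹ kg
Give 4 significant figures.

1.230 × 10⁻¹⁰

atomic unit of time: τ_au = (4πε₀)²ℏ³/(m_e e⁴) = 2.423 × 10⁻¹⁷ s.
2.98 × 10⁻²⁷ / 2.423 × 10⁻¹⁷ = 1.230 × 10⁻¹⁰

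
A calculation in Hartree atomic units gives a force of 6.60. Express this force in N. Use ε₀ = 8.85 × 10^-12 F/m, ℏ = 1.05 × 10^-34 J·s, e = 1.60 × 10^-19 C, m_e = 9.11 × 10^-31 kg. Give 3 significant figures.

5.50 × 10^-7 N

One atomic unit of force: F_au = E_h/a₀ = m_e²e⁶/((4πε₀)³ℏ⁴) = 8.33 × 10^-8 N.
6.60 × 8.33 × 10^-8 N = 5.50 × 10^-7 N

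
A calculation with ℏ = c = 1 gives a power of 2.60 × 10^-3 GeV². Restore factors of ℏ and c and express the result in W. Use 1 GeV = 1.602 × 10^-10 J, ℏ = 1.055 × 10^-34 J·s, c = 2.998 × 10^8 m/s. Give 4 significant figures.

6.325 × 10^11 W

Power is [E]/[T] = [E]²/ℏ.
1 GeV² → 1/ℏ × (1 GeV in J)² = 2.433 × 10^14 W.
Result: 2.60 × 10^-3 × 2.433 × 10^14 = 6.325 × 10^11 W.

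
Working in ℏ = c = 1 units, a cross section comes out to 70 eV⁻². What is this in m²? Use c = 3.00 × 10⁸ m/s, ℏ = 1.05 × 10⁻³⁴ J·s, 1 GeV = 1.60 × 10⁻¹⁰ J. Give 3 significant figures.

2.71 × 10⁻¹² m²

Area is [L]² = [E]⁻²·(ℏc)²; restore (ℏc)².
1 GeV⁻² → (ℏc)² × (1 GeV in J)⁻² = 3.88 × 10⁻³² m².
Convert the energy scale: 70 eV⁻² = 7.00 × 10¹⁹ GeV⁻².
Result: 7.00 × 10¹⁹ × 3.88 × 10⁻³² = 2.71 × 10⁻¹² m².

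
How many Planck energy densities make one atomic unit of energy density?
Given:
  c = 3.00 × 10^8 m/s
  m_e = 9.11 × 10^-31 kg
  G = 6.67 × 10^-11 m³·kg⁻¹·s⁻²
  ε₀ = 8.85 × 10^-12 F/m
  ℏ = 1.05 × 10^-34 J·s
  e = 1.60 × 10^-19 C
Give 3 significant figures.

6.44 × 10^-101

atomic unit of energy density: u_au = E_h/a₀³ = m_e⁴e¹⁰/((4πε₀)⁵ℏ⁸) = 3.01 × 10^13 J/m³
Planck energy density: u_P = c⁷/(ℏG²) = 4.68 × 10^113 J/m³
ratio = 3.01 × 10^13 / 4.68 × 10^113 = 6.44 × 10^-101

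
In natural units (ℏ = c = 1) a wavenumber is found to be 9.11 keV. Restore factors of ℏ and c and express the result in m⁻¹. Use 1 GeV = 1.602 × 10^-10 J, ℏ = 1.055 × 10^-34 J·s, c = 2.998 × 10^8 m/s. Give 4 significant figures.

Inverse length is [E]/(ℏc).
1 GeV → 1/(ℏc) × (1 GeV in J) = 5.065 × 10^15 m⁻¹.
Convert the energy scale: 9.11 keV = 9.11 × 10^-6 GeV.
Result: 9.11 × 10^-6 × 5.065 × 10^15 = 4.614 × 10^10 m⁻¹.

4.614 × 10^10 m⁻¹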